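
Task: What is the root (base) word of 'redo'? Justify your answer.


Remove prefix 're' from 'redo' to get root 'do'.

do


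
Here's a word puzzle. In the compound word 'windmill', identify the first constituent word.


Split 'windmill' into 'wind' + 'mill'. The first part is 'wind'.

wind


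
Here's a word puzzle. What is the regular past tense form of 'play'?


Apply rule: Add -ed. 'play' becomes 'played'.

played


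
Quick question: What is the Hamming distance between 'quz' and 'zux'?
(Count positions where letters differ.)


Alignment:
Position 1: 'q' vs 'z' = DIFFER
Position 2: 'u' vs 'u' = match
Position 3: 'z' vs 'x' = DIFFER
Total differences: 2

2


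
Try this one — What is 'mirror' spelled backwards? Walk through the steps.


Reverse 'mirror' character by character: 'rorrim'.

rorrim


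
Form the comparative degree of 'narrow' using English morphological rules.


Apply comparative formation (add -er): 'narrow' -> 'narrower'.

narrower


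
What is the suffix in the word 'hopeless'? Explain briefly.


The word 'hopeless' = 'hope' (root) + '-less' (suffix). The suffix is '-less'.

less


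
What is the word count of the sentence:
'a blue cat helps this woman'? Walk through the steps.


Split into words: a | blue | cat | helps | this | woman = 6 words.

6


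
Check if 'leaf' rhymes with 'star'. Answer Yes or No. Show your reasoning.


Rime (stressed vowel + following sounds) of 'leaf': -eaf = /iːf/
Rime of 'star': -ar = /ɑːr/
/iːf/ and /ɑːr/ are different ending sounds, so the words do not rhyme.

No


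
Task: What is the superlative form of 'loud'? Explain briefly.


Apply superlative formation (add -est): 'loud' -> 'loudest'.

loudest


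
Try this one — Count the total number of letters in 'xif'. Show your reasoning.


Spell out 'xif' and number each letter: x(1), i(2), f(3). Total: 3 letters.

3


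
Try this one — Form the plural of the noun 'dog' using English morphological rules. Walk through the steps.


Apply rule: Add -s. 'dog' becomes 'dogs'.

dogs


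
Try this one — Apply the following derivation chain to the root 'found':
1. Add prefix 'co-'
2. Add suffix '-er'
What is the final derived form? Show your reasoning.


Step 1: Add prefix 'co-' to 'found' = 'cofound'
Step 2: Add suffix '-er' to 'cofound' = 'cofounder'

cofounder


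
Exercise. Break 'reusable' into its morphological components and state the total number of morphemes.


Step 1: Identify prefix: 're' (meaning: again)
Step 2: Identify root: 'use'
Step 3: Identify suffix(es): 'able'
Decomposition: re- (prefix: again) + use (root) + -able (suffix: capable of)
Total morphemes: 3

3 morphemes (re- (prefix: again) + use (root) + -able (suffix: capable of))


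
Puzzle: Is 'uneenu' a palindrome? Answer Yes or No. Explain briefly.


Forward: 'uneenu'
Reversed: 'uneenu'
They are identical.

Yes


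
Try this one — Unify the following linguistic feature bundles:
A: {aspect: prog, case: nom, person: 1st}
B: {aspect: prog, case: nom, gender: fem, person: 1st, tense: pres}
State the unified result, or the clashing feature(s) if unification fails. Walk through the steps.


Compare features:
aspect: A=prog vs B=prog -> unified: prog
case: A=nom vs B=nom -> unified: nom
gender: A=_ vs B=fem -> unified: fem
person: A=1st vs B=1st -> unified: 1st
tense: A=_ vs B=pres -> unified: pres
No clashes found.

Unified: {aspect: prog, case: nom, gender: fem, person: 1st, tense: pres}


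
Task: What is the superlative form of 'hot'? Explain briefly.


Apply superlative formation (double final consonant, add -est): 'hot' -> 'hottest'.

hottest


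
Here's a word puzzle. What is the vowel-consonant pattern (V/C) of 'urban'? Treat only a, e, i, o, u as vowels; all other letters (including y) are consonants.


Letter mapping: u = V, r = C, b = C, a = V, n = C.

VCCVC


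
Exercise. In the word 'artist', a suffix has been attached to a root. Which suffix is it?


The word 'artist' = 'art' (root) + '-ist' (suffix). The suffix is '-ist'.

ist


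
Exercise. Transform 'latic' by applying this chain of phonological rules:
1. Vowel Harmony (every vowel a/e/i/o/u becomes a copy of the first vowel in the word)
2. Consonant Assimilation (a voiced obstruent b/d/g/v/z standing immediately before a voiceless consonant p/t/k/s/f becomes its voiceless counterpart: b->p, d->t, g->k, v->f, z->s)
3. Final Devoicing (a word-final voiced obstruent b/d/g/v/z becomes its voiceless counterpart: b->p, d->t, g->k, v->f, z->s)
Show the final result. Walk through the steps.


Starting form: 'latic'
Rule 1: Vowel Harmony: all vowels become 'a' (matching first vowel). 'latic' -> 'latac'
Rule 2: Consonant Assimilation: no voiced obstruent (b/d/g/v/z) stands immediately before a voiceless consonant (p/t/k/s/f). No change.
Rule 3: Final Devoicing: final consonant 'c' is not one of the voiced obstruents b/d/g/v/z. No change.
Final form: 'latac'

latac


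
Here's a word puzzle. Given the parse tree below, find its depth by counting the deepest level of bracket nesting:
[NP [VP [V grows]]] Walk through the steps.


Count bracket nesting levels:
'[' at pos 0: depth = 1
'[' at pos 4: depth = 2
'[' at pos 8: depth = 3
Maximum depth reached: 3

3


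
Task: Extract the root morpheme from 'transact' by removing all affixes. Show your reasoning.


Remove prefix 'trans' from 'transact' to get root 'act'.

act


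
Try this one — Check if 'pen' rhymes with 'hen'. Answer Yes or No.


Rime (stressed vowel + following sounds) of 'pen': -en = /ɛn/
Rime of 'hen': -en = /ɛn/
/ɛn/ and /ɛn/ are the same ending sound, so the words rhyme.

Yes


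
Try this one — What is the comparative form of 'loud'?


Apply comparative formation (add -er): 'loud' -> 'louder'.

louder


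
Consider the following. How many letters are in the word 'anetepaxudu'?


Spell out 'anetepaxudu' and number each letter: a(1), n(2), e(3), t(4), e(5), p(6), a(7), x(8), u(9), d(10), u(11). Total: 11 letters.

11


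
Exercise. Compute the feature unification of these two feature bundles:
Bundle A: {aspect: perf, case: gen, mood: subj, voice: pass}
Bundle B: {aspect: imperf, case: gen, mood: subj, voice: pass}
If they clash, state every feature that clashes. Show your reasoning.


Compare features:
aspect: A=perf vs B=imperf -> CLASH
case: A=gen vs B=gen -> unified: gen
mood: A=subj vs B=subj -> unified: subj
voice: A=pass vs B=pass -> unified: pass
Clash detected on feature 'aspect' (perf vs imperf); unification fails.

CLASH on 'aspect' (perf vs imperf)


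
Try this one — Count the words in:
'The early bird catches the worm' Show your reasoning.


Split into words: The | early | bird | catches | the | worm = 6 words.

6


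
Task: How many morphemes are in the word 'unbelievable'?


Decomposition: un- (prefix) + believe (root) + -able (suffix) = 3 morpheme(s)

3 morphemes


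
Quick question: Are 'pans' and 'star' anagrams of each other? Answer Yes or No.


Sorted letters of 'pans': 'anps'
Sorted letters of 'star': 'arst'
They do not match.

No


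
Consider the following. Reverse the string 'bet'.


Reverse 'bet' character by character: 'teb'.

teb


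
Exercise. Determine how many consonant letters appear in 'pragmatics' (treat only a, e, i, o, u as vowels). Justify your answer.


Consonants in 'pragmatics': p, r, g, m, t, c, s = 7 consonants.

7


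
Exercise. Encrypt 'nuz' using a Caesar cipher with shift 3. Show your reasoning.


Shift each letter by 3: n -> q, u -> x, z -> c. Result: 'qxc'.

qxc


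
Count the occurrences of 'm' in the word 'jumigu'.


Letter 'm' in 'jumigu': found at position(s) 3 = 1 occurrence(s).

1


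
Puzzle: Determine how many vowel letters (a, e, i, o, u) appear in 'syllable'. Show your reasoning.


Vowels in 'syllable': a, e = 2 vowels.

2


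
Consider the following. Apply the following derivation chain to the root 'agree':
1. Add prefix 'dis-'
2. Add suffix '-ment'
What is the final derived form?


Step 1: Add prefix 'dis-' to 'agree' = 'disagree'
Step 2: Add suffix '-ment' to 'disagree' = 'disagreement'

disagreement


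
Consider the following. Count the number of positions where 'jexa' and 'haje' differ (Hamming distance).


Alignment:
Position 1: 'j' vs 'h' = DIFFER
Position 2: 'e' vs 'a' = DIFFER
Position 3: 'x' vs 'j' = DIFFER
Position 4: 'a' vs 'e' = DIFFER
Total differences: 4

4


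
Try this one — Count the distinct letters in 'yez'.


Unique letters in 'yez': {e, y, z} = 3 distinct letters.

3


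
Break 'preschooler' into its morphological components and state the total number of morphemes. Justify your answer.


Step 1: Identify prefix: 'pre' (meaning: before)
Step 2: Identify root: 'school'
Step 3: Identify suffix(es): 'er'
Decomposition: pre- (prefix: before) + school (root) + -er (suffix: one who)
Total morphemes: 3

3 morphemes (pre- (prefix: before) + school (root) + -er (suffix: one who))


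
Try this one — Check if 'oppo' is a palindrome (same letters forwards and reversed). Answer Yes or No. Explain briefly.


Forward: 'oppo'
Reversed: 'oppo'
They are identical.

Yes


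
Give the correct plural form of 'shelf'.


Apply rule: Change -f to -ves. 'shelf' becomes 'shelves'.

shelves


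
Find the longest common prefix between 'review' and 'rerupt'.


Compare from the start: 2 characters match: 're'. Mismatch at position 3: 'v' vs 'r'.

re


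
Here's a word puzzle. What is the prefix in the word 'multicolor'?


The word 'multicolor' = 'multi' (prefix) + 'color' (root). The prefix is 'multi'.

multi


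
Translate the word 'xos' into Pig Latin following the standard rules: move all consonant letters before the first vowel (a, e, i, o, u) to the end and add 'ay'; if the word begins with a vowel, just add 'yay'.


'xos': move consonant cluster 'x' to end and add 'ay': 'osxay'.

osxay


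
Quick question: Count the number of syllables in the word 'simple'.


Break 'simple' into syllables: sim-ple -> sim | ple = 2 syllables

2 syllables


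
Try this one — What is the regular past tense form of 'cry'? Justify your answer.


Apply rule: Change -y to -ied. 'cry' becomes 'cried'.

cried


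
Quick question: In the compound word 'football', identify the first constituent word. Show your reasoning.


Split 'football' into 'foot' + 'ball'. The first part is 'foot'.

foot


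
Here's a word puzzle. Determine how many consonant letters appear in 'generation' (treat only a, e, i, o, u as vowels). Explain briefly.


Consonants in 'generation': g, n, r, t, n = 5 consonants.

5


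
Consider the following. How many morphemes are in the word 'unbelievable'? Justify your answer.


Decomposition: un- (prefix) + believe (root) + -able (suffix) = 3 morpheme(s)

3 morphemes


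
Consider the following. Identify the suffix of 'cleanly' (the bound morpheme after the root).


The word 'cleanly' = 'clean' (root) + '-ly' (suffix). The suffix is '-ly'.

ly


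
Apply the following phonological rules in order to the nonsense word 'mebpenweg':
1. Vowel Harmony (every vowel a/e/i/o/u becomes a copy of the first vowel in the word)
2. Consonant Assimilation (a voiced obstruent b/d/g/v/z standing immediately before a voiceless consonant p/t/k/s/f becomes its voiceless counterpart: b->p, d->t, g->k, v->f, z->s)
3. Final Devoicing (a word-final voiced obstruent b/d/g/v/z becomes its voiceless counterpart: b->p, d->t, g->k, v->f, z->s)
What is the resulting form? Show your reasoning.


Starting form: 'mebpenweg'
Rule 1: Vowel Harmony: all vowels already match. No change.
Rule 2: Consonant Assimilation: voiced obstruent before voiceless consonant becomes voiceless ('bp' -> 'pp'). 'mebpenweg' -> 'meppenweg'
Rule 3: Final Devoicing: word-final voiced obstruent 'g' becomes voiceless 'k'. 'meppenweg' -> 'meppenwek'
Final form: 'meppenwek'

meppenwek


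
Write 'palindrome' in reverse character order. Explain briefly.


Reverse 'palindrome' character by character: 'emordnilap'.

emordnilap


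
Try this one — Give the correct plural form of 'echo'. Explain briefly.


Apply rule: Add -es (consonant + o). 'echo' becomes 'echoes'.

echoes


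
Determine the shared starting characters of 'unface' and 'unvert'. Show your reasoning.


Compare from the start: 2 characters match: 'un'. Mismatch at position 3: 'f' vs 'v'.

un


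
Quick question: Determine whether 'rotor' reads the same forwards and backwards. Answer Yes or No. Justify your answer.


Forward: 'rotor'
Reversed: 'rotor'
They are identical.

Yes


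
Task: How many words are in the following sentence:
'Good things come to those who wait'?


Split into words: Good | things | come | to | those | who | wait = 7 words.

7


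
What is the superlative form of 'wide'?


Apply superlative formation (ends in e: add -st): 'wide' -> 'widest'.

widest


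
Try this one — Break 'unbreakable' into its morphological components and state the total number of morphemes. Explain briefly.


Step 1: Identify prefix: 'un' (meaning: not/reverse)
Step 2: Identify root: 'break'
Step 3: Identify suffix(es): 'able'
Decomposition: un- (prefix: not/reverse) + break (root) + -able (suffix: capable of)
Total morphemes: 3

3 morphemes (un- (prefix: not/reverse) + break (root) + -able (suffix: capable of))


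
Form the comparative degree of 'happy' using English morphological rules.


Apply comparative formation (consonant + y: change y to i, add -er): 'happy' -> 'happier'.

happier


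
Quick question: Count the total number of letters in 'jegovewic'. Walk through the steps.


Spell out 'jegovewic' and number each letter: j(1), e(2), g(3), o(4), v(5), e(6), w(7), i(8), c(9). Total: 9 letters.

9


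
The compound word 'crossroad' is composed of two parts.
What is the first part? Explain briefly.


Split 'crossroad' into 'cross' + 'road'. The first part is 'cross'.

cross


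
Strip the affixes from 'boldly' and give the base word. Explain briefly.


Remove suffix '-ly' from 'boldly' to get root 'bold'.

bold


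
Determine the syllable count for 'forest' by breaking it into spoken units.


Break 'forest' into syllables: for-est -> for | est = 2 syllables

2 syllables


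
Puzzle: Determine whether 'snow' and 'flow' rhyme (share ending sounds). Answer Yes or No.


Rime (stressed vowel + following sounds) of 'snow': -ow = /oʊ/
Rime of 'flow': -ow = /oʊ/
/oʊ/ and /oʊ/ are the same ending sound, so the words rhyme.

Yes


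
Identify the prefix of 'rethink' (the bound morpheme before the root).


The word 'rethink' = 're' (prefix) + 'think' (root). The prefix is 're'.

re


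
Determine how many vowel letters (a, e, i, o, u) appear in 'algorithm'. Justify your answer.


Vowels in 'algorithm': a, o, i = 3 vowels.

3


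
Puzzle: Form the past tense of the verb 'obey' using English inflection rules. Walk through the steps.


Apply rule: Add -ed. 'obey' becomes 'obeyed'.

obeyed


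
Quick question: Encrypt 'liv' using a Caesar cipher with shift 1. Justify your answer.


Shift each letter by 1: l -> m, i -> j, v -> w. Result: 'mjw'.

mjw


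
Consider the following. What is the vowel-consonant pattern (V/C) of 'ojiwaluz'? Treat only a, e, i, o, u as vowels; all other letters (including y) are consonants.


Letter mapping: o = V, j = C, i = V, w = C, a = V, l = C, u = V, z = C.

VCVCVCVC


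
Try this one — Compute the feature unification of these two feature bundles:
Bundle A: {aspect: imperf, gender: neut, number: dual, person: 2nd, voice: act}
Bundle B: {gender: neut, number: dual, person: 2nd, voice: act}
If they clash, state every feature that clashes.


Compare features:
aspect: A=imperf vs B=_ -> unified: imperf
gender: A=neut vs B=neut -> unified: neut
number: A=dual vs B=dual -> unified: dual
person: A=2nd vs B=2nd -> unified: 2nd
voice: A=act vs B=act -> unified: act
No clashes found.

Unified: {aspect: imperf, gender: neut, number: dual, person: 2nd, voice: act}


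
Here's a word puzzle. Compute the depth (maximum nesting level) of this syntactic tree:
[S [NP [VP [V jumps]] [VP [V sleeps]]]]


Count bracket nesting levels:
'[' at pos 0: depth = 1
'[' at pos 3: depth = 2
'[' at pos 7: depth = 3
'[' at pos 11: depth = 4
'[' at pos 22: depth = 3
'[' at pos 26: depth = 4
Maximum depth reached: 4

4


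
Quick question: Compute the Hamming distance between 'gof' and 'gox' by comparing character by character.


Alignment:
Position 1: 'g' vs 'g' = match
Position 2: 'o' vs 'o' = match
Position 3: 'f' vs 'x' = DIFFER
Total differences: 1

1


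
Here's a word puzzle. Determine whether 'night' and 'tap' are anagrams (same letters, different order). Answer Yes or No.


Sorted letters of 'night': 'ghint'
Sorted letters of 'tap': 'apt'
They do not match.

No


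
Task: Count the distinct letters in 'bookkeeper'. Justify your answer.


Unique letters in 'bookkeeper': {b, e, k, o, p, r} = 6 distinct letters.

6


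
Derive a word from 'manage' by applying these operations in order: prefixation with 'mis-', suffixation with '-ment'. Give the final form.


Step 1: Add prefix 'mis-' to 'manage' = 'mismanage'
Step 2: Add suffix '-ment' to 'mismanage' = 'mismanagement'

mismanagement


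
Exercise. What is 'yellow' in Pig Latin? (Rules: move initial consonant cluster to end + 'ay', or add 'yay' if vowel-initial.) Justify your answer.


'yellow': move consonant cluster 'y' to end and add 'ay': 'ellowyay'.

ellowyay


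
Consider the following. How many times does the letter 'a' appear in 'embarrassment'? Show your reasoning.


Letter 'a' in 'embarrassment': found at position(s) 4, 7 = 2 occurrence(s).

2


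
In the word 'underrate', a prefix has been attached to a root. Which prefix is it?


The word 'underrate' = 'under' (prefix) + 'rate' (root). The prefix is 'under'.

under


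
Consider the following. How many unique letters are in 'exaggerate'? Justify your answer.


Unique letters in 'exaggerate': {a, e, g, r, t, x} = 6 distinct letters.

6


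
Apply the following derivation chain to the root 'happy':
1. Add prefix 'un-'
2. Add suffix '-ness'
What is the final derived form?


Step 1: Add prefix 'un-' to 'happy' = 'unhappy'
Step 2: Add suffix '-ness' to 'unhappy' = 'unhappiness'

unhappiness


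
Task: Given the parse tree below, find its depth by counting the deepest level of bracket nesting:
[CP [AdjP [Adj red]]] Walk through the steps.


Count bracket nesting levels:
'[' at pos 0: depth = 1
'[' at pos 4: depth = 2
'[' at pos 10: depth = 3
Maximum depth reached: 3

3


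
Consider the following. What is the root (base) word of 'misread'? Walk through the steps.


Remove prefix 'mis' from 'misread' to get root 'read'.

read


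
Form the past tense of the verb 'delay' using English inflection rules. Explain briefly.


Apply rule: Add -ed. 'delay' becomes 'delayed'.

delayed


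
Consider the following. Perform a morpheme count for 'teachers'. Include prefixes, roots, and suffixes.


Decomposition: teach (root) + -er (suffix) + -s (plural) = 3 morpheme(s)

3 morphemes


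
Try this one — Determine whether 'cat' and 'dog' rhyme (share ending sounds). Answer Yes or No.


Rime (stressed vowel + following sounds) of 'cat': -at = /æt/
Rime of 'dog': -og = /ɒg/
/æt/ and /ɒg/ are different ending sounds, so the words do not rhyme.

No


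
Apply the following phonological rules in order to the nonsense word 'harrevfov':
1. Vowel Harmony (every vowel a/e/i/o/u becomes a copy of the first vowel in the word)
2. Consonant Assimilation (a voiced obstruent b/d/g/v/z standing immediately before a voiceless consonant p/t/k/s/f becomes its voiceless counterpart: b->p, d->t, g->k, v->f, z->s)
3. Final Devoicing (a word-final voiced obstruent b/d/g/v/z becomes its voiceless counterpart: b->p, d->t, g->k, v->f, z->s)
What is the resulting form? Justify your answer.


Starting form: 'harrevfov'
Rule 1: Vowel Harmony: all vowels become 'a' (matching first vowel). 'harrevfov' -> 'harravfav'
Rule 2: Consonant Assimilation: voiced obstruent before voiceless consonant becomes voiceless ('vf' -> 'ff'). 'harravfav' -> 'harraffav'
Rule 3: Final Devoicing: word-final voiced obstruent 'v' becomes voiceless 'f'. 'harraffav' -> 'harraffaf'
Final form: 'harraffaf'

harraffaf


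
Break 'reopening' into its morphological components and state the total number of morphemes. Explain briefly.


Step 1: Identify prefix: 're' (meaning: again)
Step 2: Identify root: 'open'
Step 3: Identify suffix(es): 'ing'
Decomposition: re- (prefix: again) + open (root) + -ing (suffix: ongoing action)
Total morphemes: 3

3 morphemes (re- (prefix: again) + open (root) + -ing (suffix: ongoing action))


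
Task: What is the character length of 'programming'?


Spell out 'programming' and number each letter: p(1), r(2), o(3), g(4), r(5), a(6), m(7), m(8), i(9), n(10), g(11). Total: 11 letters.

11


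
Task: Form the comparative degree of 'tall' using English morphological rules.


Apply comparative formation (add -er): 'tall' -> 'taller'.

taller


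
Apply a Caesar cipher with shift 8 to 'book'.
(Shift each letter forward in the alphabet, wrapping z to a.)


Shift each letter by 8: b -> j, o -> w, o -> w, k -> s. Result: 'jwws'.

jwws


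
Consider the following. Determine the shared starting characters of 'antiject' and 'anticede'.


Compare from the start: 4 characters match: 'anti'. Mismatch at position 5: 'j' vs 'c'.

anti


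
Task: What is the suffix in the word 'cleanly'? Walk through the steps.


The word 'cleanly' = 'clean' (root) + '-ly' (suffix). The suffix is '-ly'.

ly


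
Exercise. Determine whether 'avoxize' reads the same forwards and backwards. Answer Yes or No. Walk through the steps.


Forward: 'avoxize'
Reversed: 'ezixova'
They differ.

No


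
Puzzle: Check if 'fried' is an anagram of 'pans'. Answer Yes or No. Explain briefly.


Sorted letters of 'fried': 'defir'
Sorted letters of 'pans': 'anps'
They do not match.

No


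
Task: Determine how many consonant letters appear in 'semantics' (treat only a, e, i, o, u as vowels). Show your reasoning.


Consonants in 'semantics': s, m, n, t, c, s = 6 consonants.

6


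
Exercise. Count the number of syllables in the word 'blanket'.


Break 'blanket' into syllables: blan-ket -> blan | ket = 2 syllables

2 syllables


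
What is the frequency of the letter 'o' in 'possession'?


Letter 'o' in 'possession': found at position(s) 2, 9 = 2 occurrence(s).

2


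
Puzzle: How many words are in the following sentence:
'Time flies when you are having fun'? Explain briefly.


Split into words: Time | flies | when | you | are | having | fun = 7 words.

7


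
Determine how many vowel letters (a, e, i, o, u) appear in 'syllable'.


Vowels in 'syllable': a, e = 2 vowels.

2


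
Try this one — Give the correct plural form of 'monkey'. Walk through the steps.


Apply rule: Add -s. 'monkey' becomes 'monkeys'.

monkeys


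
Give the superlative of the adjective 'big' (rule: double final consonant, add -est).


Apply superlative formation (double final consonant, add -est): 'big' -> 'biggest'.

biggest


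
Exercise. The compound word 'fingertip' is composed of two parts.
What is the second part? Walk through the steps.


Split 'fingertip' into 'finger' + 'tip'. The second part is 'tip'.

tip


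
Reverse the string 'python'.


Reverse 'python' character by character: 'nohtyp'.

nohtyp


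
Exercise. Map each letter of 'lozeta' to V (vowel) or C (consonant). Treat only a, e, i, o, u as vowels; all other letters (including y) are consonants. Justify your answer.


Letter mapping: l = C, o = V, z = C, e = V, t = C, a = V.

CVCVCV


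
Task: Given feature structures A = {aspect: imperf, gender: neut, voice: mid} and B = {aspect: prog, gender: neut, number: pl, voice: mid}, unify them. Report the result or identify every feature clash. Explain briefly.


Compare features:
aspect: A=imperf vs B=prog -> CLASH
gender: A=neut vs B=neut -> unified: neut
number: A=_ vs B=pl -> unified: pl
voice: A=mid vs B=mid -> unified: mid
Clash detected on feature 'aspect' (imperf vs prog); unification fails.

CLASH on 'aspect' (imperf vs prog)


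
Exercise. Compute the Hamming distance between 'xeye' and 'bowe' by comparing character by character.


Alignment:
Position 1: 'x' vs 'b' = DIFFER
Position 2: 'e' vs 'o' = DIFFER
Position 3: 'y' vs 'w' = DIFFER
Position 4: 'e' vs 'e' = match
Total differences: 3

3


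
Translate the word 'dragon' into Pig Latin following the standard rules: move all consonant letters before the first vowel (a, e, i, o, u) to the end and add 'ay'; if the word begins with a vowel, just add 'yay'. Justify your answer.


'dragon': move consonant cluster 'dr' to end and add 'ay': 'agondray'.

agondray


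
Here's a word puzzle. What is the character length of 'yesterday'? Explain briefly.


Spell out 'yesterday' and number each letter: y(1), e(2), s(3), t(4), e(5), r(6), d(7), a(8), y(9). Total: 9 letters.

9


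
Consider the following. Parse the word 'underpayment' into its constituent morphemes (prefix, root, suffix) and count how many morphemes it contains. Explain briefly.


Step 1: Identify prefix: 'under' (meaning: beneath/insufficient)
Step 2: Identify root: 'pay'
Step 3: Identify suffix(es): 'ment'
Decomposition: under- (prefix: beneath/insufficient) + pay (root) + -ment (suffix: action/result)
Total morphemes: 3

3 morphemes (under- (prefix: beneath/insufficient) + pay (root) + -ment (suffix: action/result))


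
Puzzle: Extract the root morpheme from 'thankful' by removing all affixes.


Remove suffix '-ful' from 'thankful' to get root 'thank'.

thank


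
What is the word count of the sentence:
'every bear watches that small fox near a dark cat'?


Split into words: every | bear | watches | that | small | fox | near | a | dark | cat = 10 words.

10


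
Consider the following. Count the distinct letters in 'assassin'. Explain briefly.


Unique letters in 'assassin': {a, i, n, s} = 4 distinct letters.

4


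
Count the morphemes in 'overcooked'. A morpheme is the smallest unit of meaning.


Decomposition: over- (prefix) + cook (root) + -ed (suffix) = 3 morpheme(s)

3 morphemes


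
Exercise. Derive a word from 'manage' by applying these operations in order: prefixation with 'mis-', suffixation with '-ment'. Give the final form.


Step 1: Add prefix 'mis-' to 'manage' = 'mismanage'
Step 2: Add suffix '-ment' to 'mismanage' = 'mismanagement'

mismanagement


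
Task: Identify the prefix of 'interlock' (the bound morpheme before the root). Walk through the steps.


The word 'interlock' = 'inter' (prefix) + 'lock' (root). The prefix is 'inter'.

inter


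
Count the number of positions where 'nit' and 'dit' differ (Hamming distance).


Alignment:
Position 1: 'n' vs 'd' = DIFFER
Position 2: 'i' vs 'i' = match
Position 3: 't' vs 't' = match
Total differences: 1

1


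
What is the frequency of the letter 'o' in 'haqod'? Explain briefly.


Letter 'o' in 'haqod': found at position(s) 4 = 1 occurrence(s).

1


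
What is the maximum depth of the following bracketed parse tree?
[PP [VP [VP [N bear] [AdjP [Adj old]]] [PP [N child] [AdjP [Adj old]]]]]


Count bracket nesting levels:
'[' at pos 0: depth = 1
'[' at pos 4: depth = 2
'[' at pos 8: depth = 3
'[' at pos 12: depth = 4
'[' at pos 21: depth = 4
'[' at pos 27: depth = 5
'[' at pos 39: depth = 3
'[' at pos 43: depth = 4
'[' at pos 53: depth = 4
'[' at pos 59: depth = 5
Maximum depth reached: 5

5


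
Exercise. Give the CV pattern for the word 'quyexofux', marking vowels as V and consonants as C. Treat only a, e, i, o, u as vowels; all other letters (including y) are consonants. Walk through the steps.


Letter mapping: q = C, u = V, y = C, e = V, x = C, o = V, f = C, u = V, x = C.

CVCVCVCVC


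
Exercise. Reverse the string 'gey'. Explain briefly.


Reverse 'gey' character by character: 'yeg'.

yeg


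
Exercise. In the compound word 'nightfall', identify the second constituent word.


Split 'nightfall' into 'night' + 'fall'. The second part is 'fall'.

fall


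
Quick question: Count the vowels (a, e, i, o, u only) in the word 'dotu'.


Vowels in 'dotu': o, u = 2 vowels.

2


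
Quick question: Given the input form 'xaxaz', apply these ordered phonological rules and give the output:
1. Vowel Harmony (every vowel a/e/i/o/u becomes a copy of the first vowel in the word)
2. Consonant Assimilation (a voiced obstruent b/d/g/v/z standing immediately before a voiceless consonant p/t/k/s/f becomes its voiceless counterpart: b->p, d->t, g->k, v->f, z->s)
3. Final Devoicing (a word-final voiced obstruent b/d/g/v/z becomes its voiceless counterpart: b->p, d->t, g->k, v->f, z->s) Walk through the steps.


Starting form: 'xaxaz'
Rule 1: Vowel Harmony: all vowels already match. No change.
Rule 2: Consonant Assimilation: no voiced obstruent (b/d/g/v/z) stands immediately before a voiceless consonant (p/t/k/s/f). No change.
Rule 3: Final Devoicing: word-final voiced obstruent 'z' becomes voiceless 's'. 'xaxaz' -> 'xaxas'
Final form: 'xaxas'

xaxas


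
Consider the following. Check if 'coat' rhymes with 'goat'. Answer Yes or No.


Rime (stressed vowel + following sounds) of 'coat': -oat = /oʊt/
Rime of 'goat': -oat = /oʊt/
/oʊt/ and /oʊt/ are the same ending sound, so the words rhyme.

Yes


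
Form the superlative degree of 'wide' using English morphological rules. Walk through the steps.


Apply superlative formation (ends in e: add -st): 'wide' -> 'widest'.

widest


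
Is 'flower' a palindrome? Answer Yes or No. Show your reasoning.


Forward: 'flower'
Reversed: 'rewolf'
They differ.

No


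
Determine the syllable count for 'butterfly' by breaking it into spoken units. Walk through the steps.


Break 'butterfly' into syllables: but-ter-fly -> but | ter | fly = 3 syllables

3 syllables


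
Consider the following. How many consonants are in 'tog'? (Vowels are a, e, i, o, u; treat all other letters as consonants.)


Consonants in 'tog': t, g = 2 consonants.

2


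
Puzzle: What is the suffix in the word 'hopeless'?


The word 'hopeless' = 'hope' (root) + '-less' (suffix). The suffix is '-less'.

less


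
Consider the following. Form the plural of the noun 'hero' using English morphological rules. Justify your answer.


Apply rule: Add -es (consonant + o). 'hero' becomes 'heroes'.

heroes


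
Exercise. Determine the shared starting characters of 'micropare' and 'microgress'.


Compare from the start: 5 characters match: 'micro'. Mismatch at position 6: 'p' vs 'g'.

micro


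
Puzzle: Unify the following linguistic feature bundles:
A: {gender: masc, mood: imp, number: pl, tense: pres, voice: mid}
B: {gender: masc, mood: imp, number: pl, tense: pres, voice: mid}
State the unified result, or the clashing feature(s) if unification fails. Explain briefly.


Compare features:
gender: A=masc vs B=masc -> unified: masc
mood: A=imp vs B=imp -> unified: imp
number: A=pl vs B=pl -> unified: pl
tense: A=pres vs B=pres -> unified: pres
voice: A=mid vs B=mid -> unified: mid
No clashes found.

Unified: {gender: masc, mood: imp, number: pl, tense: pres, voice: mid}


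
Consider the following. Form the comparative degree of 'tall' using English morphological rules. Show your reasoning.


Apply comparative formation (add -er): 'tall' -> 'taller'.

taller


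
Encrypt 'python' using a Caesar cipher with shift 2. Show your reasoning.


Shift each letter by 2: p -> r, y -> a, t -> v, h -> j, o -> q, n -> p. Result: 'ravjqp'.

ravjqp


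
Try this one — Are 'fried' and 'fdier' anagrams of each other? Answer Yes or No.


Sorted letters of 'fried': 'defir'
Sorted letters of 'fdier': 'defir'
They match.

Yes


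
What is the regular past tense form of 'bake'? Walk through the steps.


Apply rule: Add -d (word ends in -e). 'bake' becomes 'baked'.

baked


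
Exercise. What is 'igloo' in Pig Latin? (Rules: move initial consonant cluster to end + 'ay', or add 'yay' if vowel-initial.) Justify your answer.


'igloo' starts with a vowel, so add 'yay': 'iglooyay'.

iglooyay


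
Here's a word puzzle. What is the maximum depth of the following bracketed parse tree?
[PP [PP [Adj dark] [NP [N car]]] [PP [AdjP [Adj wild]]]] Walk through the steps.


Count bracket nesting levels:
'[' at pos 0: depth = 1
'[' at pos 4: depth = 2
'[' at pos 8: depth = 3
'[' at pos 19: depth = 3
'[' at pos 23: depth = 4
'[' at pos 33: depth = 2
'[' at pos 37: depth = 3
'[' at pos 43: depth = 4
Maximum depth reached: 4

4


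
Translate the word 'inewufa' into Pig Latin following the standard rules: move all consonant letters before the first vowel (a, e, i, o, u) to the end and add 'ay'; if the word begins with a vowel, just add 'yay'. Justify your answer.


'inewufa' starts with a vowel, so add 'yay': 'inewufayay'.

inewufayay


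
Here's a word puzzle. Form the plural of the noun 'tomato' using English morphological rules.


Apply rule: Add -es (consonant + o). 'tomato' becomes 'tomatoes'.

tomatoes


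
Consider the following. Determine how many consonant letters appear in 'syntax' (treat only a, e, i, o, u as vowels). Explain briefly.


Consonants in 'syntax': s, y, n, t, x = 5 consonants.

5


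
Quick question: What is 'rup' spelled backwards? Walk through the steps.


Reverse 'rup' character by character: 'pur'.

pur


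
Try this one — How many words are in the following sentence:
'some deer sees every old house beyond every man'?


Split into words: some | deer | sees | every | old | house | beyond | every | man = 9 words.

9


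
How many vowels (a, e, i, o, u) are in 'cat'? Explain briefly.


Vowels in 'cat': a = 1 vowels.

1


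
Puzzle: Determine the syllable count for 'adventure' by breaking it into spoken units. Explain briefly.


Break 'adventure' into syllables: ad-ven-ture -> ad | ven | ture = 3 syllables

3 syllables


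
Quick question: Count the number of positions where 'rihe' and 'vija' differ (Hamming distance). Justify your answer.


Alignment:
Position 1: 'r' vs 'v' = DIFFER
Position 2: 'i' vs 'i' = match
Position 3: 'h' vs 'j' = DIFFER
Position 4: 'e' vs 'a' = DIFFER
Total differences: 3

3


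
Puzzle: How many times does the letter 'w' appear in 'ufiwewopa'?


Letter 'w' in 'ufiwewopa': found at position(s) 4, 6 = 2 occurrence(s).

2


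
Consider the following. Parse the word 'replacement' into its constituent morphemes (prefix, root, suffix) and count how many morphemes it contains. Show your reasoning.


Step 1: Identify prefix: 're' (meaning: again)
Step 2: Identify root: 'place'
Step 3: Identify suffix(es): 'ment'
Decomposition: re- (prefix: again) + place (root) + -ment (suffix: action/result)
Total morphemes: 3

3 morphemes (re- (prefix: again) + place (root) + -ment (suffix: action/result))


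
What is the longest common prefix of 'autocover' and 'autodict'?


Compare from the start: 4 characters match: 'auto'. Mismatch at position 5: 'c' vs 'd'.

auto


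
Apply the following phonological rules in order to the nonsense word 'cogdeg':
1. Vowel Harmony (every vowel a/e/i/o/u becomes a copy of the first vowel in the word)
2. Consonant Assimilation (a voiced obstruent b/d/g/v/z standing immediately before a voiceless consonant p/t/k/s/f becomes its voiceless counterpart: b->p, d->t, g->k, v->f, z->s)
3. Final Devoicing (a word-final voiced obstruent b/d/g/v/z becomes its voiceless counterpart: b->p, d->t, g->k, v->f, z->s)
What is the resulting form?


Starting form: 'cogdeg'
Rule 1: Vowel Harmony: all vowels become 'o' (matching first vowel). 'cogdeg' -> 'cogdog'
Rule 2: Consonant Assimilation: no voiced obstruent (b/d/g/v/z) stands immediately before a voiceless consonant (p/t/k/s/f). No change.
Rule 3: Final Devoicing: word-final voiced obstruent 'g' becomes voiceless 'k'. 'cogdog' -> 'cogdok'
Final form: 'cogdok'

cogdok


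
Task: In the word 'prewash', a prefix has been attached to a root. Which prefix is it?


The word 'prewash' = 'pre' (prefix) + 'wash' (root). The prefix is 'pre'.

pre


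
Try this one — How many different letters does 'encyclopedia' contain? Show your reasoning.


Unique letters in 'encyclopedia': {a, c, d, e, i, l, n, o, p, y} = 10 distinct letters.

10


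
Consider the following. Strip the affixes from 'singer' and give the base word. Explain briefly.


Remove suffix '-er' from 'singer' to get root 'sing'.

sing


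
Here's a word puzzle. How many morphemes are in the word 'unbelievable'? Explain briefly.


Decomposition: un- (prefix) + believe (root) + -able (suffix) = 3 morpheme(s)

3 morphemes


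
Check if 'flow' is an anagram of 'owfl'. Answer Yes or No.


Sorted letters of 'flow': 'flow'
Sorted letters of 'owfl': 'flow'
They match.

Yes


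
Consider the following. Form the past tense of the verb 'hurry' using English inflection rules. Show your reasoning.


Apply rule: Change -y to -ied. 'hurry' becomes 'hurried'.

hurried


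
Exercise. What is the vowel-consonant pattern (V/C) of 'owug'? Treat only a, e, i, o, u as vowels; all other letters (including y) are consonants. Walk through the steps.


Letter mapping: o = V, w = C, u = V, g = C.

VCVC


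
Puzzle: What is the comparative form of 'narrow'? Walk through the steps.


Apply comparative formation (add -er): 'narrow' -> 'narrower'.

narrower


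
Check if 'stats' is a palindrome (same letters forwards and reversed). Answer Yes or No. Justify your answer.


Forward: 'stats'
Reversed: 'stats'
They are identical.

Yes


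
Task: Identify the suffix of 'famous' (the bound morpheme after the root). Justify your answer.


The word 'famous' = 'fame' (root) + '-ous' (suffix). The suffix is '-ous'.

ous


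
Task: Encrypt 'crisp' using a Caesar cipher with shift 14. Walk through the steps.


Shift each letter by 14: c -> q, r -> f, i -> w, s -> g, p -> d. Result: 'qfwgd'.

qfwgd


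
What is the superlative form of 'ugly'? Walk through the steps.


Apply superlative formation (consonant + y: change y to i, add -est): 'ugly' -> 'ugliest'.

ugliest


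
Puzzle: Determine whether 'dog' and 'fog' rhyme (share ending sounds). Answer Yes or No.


Rime (stressed vowel + following sounds) of 'dog': -og = /ɒg/
Rime of 'fog': -og = /ɒg/
/ɒg/ and /ɒg/ are the same ending sound, so the words rhyme.

Yes


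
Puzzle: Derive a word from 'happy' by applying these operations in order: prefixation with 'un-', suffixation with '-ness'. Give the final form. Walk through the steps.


Step 1: Add prefix 'un-' to 'happy' = 'unhappy'
Step 2: Add suffix '-ness' to 'unhappy' = 'unhappiness'

unhappiness


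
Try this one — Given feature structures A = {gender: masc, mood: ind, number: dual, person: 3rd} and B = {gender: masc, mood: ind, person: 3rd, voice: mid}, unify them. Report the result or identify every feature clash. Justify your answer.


Compare features:
gender: A=masc vs B=masc -> unified: masc
mood: A=ind vs B=ind -> unified: ind
number: A=dual vs B=_ -> unified: dual
person: A=3rd vs B=3rd -> unified: 3rd
voice: A=_ vs B=mid -> unified: mid
No clashes found.

Unified: {gender: masc, mood: ind, number: dual, person: 3rd, voice: mid}


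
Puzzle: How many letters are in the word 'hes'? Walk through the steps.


Spell out 'hes' and number each letter: h(1), e(2), s(3). Total: 3 letters.

3


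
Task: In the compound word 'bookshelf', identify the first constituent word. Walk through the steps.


Split 'bookshelf' into 'book' + 'shelf'. The first part is 'book'.

book
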